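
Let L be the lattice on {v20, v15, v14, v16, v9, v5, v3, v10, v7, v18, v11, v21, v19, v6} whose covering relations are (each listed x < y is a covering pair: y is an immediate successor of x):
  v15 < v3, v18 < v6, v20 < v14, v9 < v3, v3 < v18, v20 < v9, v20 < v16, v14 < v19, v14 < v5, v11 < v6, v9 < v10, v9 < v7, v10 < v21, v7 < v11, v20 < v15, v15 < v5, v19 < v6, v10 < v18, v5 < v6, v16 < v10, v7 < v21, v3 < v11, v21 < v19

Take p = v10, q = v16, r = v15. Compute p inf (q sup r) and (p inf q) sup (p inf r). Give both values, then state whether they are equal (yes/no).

v10; v16; no

q sup r = v18, so p inf (q sup r) = v10 inf v18 = v10.
p inf q = v16 and p inf r = v20, so (p inf q) sup (p inf r) = v16 sup v20 = v16.
Equal: no.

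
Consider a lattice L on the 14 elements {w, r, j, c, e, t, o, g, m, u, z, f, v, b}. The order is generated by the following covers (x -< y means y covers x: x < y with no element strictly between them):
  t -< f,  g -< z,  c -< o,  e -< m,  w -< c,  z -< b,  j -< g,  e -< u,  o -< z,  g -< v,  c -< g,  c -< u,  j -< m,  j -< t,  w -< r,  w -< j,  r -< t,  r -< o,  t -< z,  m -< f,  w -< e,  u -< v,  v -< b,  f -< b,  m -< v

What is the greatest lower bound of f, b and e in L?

e

Common lower bounds of {f, b, e}: e, w.
The greatest among these is e.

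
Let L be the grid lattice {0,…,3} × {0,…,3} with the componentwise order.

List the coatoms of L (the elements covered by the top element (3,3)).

The coatoms are exactly the elements covered by (3,3): (2,3), (3,2).

(2,3), (3,2)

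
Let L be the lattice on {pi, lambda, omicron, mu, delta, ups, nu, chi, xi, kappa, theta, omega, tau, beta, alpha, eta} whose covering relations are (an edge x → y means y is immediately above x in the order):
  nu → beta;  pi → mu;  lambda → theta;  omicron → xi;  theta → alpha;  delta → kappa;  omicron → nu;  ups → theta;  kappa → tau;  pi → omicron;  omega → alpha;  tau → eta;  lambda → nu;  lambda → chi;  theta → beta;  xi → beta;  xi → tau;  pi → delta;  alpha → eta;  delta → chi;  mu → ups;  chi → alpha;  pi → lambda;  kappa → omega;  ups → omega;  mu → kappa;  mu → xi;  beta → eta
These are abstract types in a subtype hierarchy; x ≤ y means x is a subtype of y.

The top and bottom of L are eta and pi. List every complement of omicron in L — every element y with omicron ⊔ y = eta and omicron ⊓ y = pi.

Need y with omicron ∨ y = eta and omicron ∧ y = pi.
Checking each element gives: alpha, chi, omega.

alpha, chi, omega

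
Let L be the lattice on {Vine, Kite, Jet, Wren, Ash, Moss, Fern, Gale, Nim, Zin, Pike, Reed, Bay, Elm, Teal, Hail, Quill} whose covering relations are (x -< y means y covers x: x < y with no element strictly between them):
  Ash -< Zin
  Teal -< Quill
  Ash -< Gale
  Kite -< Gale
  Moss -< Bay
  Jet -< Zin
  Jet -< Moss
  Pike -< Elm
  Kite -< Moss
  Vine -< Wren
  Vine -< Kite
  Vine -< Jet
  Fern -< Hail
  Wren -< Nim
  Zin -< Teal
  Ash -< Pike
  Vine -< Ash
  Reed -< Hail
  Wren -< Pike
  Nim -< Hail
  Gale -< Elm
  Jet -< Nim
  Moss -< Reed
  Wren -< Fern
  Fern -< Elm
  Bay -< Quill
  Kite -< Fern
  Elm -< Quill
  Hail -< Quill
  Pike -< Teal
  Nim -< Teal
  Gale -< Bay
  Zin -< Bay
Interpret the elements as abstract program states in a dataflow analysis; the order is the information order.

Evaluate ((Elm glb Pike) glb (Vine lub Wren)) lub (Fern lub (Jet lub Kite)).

Hail

Elm ∧ Pike = Pike
Vine ∨ Wren = Wren
Pike ∧ Wren = Wren
Jet ∨ Kite = Moss
Fern ∨ Moss = Hail
Wren ∨ Hail = Hail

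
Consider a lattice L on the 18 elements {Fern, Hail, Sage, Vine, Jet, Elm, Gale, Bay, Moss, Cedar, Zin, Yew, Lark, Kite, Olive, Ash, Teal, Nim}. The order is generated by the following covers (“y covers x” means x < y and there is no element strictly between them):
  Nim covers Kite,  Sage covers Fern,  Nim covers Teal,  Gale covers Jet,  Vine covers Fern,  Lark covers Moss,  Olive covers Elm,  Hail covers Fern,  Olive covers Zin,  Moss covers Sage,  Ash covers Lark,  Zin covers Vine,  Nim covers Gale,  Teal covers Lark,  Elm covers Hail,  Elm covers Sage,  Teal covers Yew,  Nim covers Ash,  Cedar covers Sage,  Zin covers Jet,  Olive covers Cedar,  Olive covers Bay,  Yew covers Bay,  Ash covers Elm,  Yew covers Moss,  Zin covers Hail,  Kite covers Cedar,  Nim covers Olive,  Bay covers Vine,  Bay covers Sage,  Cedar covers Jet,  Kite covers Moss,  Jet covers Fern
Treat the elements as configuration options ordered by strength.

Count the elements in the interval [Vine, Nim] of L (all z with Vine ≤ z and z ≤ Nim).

The interval [Vine, Nim] = {Bay, Nim, Olive, Teal, Vine, Yew, Zin}, which has 7 elements.

7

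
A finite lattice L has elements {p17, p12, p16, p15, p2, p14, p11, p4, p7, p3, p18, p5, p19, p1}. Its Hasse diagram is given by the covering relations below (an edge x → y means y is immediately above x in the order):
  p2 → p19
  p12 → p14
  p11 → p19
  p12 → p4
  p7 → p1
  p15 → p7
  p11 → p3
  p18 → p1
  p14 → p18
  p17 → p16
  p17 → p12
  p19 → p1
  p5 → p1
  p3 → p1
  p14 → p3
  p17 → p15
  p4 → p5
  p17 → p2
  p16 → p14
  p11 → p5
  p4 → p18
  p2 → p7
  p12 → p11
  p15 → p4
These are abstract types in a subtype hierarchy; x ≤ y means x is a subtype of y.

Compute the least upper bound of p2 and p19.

Common upper bounds of {p2, p19}: p1, p19.
The least among these is p19.

p19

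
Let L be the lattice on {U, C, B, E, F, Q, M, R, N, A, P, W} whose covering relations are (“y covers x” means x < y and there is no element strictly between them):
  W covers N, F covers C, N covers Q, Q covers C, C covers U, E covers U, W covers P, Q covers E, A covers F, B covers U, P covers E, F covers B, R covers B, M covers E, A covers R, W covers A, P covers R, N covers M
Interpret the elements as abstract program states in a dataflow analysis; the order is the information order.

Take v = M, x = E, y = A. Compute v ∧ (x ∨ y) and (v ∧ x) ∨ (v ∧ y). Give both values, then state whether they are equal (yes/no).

x ∨ y = W, so v ∧ (x ∨ y) = M ∧ W = M.
v ∧ x = E and v ∧ y = U, so (v ∧ x) ∨ (v ∧ y) = E ∨ U = E.
Equal: no.

M; E; no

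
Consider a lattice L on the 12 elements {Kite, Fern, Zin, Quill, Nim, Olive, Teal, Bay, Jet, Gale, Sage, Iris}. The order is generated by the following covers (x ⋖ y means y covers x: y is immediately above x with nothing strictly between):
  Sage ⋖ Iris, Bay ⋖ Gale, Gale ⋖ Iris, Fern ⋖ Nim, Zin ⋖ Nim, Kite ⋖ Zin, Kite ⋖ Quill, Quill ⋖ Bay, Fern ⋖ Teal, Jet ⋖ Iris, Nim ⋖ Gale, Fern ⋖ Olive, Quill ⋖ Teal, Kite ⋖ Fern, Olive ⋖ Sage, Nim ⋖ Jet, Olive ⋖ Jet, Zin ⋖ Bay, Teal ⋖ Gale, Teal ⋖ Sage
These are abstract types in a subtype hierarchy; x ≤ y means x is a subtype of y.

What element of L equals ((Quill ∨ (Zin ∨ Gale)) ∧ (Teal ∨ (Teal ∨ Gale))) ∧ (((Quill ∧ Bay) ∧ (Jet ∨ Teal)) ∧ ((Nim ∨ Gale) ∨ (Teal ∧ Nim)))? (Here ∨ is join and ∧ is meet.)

Quill

Zin ∨ Gale = Gale
Quill ∨ Gale = Gale
Teal ∨ Gale = Gale
Teal ∨ Gale = Gale
Gale ∧ Gale = Gale
Quill ∧ Bay = Quill
Jet ∨ Teal = Iris
Quill ∧ Iris = Quill
Nim ∨ Gale = Gale
Teal ∧ Nim = Fern
Gale ∨ Fern = Gale
Quill ∧ Gale = Quill
Gale ∧ Quill = Quill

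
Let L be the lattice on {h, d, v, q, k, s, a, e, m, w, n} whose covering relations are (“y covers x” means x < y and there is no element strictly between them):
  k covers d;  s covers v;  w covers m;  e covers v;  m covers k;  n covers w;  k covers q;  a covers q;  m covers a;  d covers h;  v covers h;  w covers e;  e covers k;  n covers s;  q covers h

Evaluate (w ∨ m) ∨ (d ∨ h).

w ∨ m = w
d ∨ h = d
w ∨ d = w

w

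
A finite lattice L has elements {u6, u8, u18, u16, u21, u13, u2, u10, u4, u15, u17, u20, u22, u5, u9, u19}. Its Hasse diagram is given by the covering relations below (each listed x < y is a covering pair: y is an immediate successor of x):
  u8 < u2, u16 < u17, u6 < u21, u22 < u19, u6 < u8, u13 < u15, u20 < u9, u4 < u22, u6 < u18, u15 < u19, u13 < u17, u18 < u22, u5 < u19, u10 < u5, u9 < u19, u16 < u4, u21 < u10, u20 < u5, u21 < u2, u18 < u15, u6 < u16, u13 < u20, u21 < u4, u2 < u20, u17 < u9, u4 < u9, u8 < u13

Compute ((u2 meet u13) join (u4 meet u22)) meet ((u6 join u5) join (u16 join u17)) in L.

u2 ∧ u13 = u8
u4 ∧ u22 = u4
u8 ∨ u4 = u9
u6 ∨ u5 = u5
u16 ∨ u17 = u17
u5 ∨ u17 = u19
u9 ∧ u19 = u9

u9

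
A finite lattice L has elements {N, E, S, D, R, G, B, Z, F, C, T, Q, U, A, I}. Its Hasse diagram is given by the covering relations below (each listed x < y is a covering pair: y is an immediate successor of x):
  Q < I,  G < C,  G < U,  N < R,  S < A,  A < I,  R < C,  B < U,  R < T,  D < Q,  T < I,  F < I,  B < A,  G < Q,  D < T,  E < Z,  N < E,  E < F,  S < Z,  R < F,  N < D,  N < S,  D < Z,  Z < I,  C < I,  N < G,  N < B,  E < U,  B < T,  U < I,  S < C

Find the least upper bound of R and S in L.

C

Common upper bounds of {R, S}: C, I.
The least among these is C.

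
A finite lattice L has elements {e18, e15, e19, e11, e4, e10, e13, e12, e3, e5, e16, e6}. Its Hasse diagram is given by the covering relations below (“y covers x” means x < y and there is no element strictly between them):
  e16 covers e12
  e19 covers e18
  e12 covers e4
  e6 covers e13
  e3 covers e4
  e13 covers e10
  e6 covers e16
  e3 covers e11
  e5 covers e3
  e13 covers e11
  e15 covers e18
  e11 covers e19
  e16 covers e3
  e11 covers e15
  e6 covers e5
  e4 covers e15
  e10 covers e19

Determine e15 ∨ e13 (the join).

Common upper bounds of {e15, e13}: e13, e6.
The least among these is e13.

e13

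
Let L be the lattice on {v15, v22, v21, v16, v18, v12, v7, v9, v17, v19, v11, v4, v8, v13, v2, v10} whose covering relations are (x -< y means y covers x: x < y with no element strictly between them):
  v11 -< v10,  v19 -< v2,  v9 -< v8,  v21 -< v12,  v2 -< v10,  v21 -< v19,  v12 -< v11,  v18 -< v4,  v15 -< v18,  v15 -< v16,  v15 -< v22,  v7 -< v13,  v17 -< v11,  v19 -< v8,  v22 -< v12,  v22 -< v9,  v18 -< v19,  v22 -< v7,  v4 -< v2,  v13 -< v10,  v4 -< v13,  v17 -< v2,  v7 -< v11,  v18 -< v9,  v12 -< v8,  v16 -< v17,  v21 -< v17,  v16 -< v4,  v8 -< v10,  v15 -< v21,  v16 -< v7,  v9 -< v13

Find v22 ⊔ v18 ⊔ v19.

Common upper bounds of {v22, v18, v19}: v10, v8.
The least among these is v8.

v8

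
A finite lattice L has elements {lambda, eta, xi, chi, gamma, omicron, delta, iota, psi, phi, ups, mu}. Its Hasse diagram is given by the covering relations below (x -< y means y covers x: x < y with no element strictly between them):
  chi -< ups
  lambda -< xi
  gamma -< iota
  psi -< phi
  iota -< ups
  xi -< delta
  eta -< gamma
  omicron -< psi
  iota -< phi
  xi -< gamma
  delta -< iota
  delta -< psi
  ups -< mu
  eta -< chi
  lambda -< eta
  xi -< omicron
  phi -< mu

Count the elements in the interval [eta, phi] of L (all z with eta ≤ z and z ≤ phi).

The interval [eta, phi] = {eta, gamma, iota, phi}, which has 4 elements.

4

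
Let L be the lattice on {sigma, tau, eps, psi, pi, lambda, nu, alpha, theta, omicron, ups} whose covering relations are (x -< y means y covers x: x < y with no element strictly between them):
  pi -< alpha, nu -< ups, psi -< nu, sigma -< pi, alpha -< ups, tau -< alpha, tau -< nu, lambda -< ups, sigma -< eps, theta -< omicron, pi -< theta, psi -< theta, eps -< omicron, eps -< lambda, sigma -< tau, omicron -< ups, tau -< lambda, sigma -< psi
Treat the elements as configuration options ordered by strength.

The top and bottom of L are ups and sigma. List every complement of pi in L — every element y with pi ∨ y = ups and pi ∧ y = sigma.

lambda, nu

Need y with pi ∨ y = ups and pi ∧ y = sigma.
Checking each element gives: lambda, nu.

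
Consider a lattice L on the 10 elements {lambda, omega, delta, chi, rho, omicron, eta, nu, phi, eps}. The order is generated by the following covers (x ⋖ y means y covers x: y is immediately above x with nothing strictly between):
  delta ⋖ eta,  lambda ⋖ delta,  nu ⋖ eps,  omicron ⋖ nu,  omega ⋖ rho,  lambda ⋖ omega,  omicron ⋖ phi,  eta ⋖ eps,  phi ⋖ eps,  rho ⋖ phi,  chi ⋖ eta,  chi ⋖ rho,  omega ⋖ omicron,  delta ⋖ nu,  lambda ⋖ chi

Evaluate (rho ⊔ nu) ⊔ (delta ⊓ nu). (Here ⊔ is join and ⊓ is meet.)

rho ∨ nu = eps
delta ∧ nu = delta
eps ∨ delta = eps

eps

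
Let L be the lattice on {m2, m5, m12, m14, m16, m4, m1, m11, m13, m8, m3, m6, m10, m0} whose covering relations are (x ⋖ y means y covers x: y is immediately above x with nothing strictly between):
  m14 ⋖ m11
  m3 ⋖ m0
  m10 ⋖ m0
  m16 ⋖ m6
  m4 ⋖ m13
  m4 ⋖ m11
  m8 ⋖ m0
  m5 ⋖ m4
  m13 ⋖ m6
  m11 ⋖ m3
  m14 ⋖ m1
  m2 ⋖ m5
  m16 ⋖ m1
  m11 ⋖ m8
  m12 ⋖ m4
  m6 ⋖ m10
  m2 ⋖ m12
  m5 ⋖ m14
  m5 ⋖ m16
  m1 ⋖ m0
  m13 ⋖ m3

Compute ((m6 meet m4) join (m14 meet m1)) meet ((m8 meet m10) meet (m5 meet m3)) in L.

m5

m6 ∧ m4 = m4
m14 ∧ m1 = m14
m4 ∨ m14 = m11
m8 ∧ m10 = m4
m5 ∧ m3 = m5
m4 ∧ m5 = m5
m11 ∧ m5 = m5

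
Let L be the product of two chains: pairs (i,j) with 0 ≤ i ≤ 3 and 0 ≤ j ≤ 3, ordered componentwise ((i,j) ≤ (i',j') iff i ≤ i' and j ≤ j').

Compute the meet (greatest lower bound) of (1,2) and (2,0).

(1,0)

In a product of chains, the meet is componentwise min, giving (1,0).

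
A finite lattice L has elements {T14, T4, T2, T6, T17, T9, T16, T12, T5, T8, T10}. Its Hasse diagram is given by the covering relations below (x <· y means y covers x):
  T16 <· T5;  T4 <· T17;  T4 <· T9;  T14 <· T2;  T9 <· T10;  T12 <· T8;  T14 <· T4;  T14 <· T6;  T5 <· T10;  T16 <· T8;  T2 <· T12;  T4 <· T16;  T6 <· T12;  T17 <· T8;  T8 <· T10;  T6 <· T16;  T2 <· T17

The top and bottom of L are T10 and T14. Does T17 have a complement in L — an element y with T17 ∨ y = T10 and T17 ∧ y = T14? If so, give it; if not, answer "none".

For every candidate y, either T17 ∨ y ≠ T10 or T17 ∧ y ≠ T14; no complement exists.

none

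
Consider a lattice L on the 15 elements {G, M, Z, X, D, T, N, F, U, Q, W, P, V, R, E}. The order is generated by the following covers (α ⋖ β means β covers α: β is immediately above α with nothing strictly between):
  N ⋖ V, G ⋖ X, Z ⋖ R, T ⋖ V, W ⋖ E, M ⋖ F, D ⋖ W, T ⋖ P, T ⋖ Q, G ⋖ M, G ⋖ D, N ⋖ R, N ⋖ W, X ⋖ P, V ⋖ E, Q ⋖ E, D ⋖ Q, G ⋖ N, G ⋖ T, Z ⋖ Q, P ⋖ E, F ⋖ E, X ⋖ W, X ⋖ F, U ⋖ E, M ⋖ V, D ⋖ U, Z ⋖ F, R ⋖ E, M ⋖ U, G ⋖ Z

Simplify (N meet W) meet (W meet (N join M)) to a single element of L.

N ∧ W = N
N ∨ M = V
W ∧ V = N
N ∧ N = N

N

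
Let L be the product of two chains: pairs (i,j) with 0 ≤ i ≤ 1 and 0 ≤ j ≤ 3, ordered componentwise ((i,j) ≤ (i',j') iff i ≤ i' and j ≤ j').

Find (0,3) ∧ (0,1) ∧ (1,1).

In a product of chains, the meet is componentwise min, giving (0,1).

(0,1)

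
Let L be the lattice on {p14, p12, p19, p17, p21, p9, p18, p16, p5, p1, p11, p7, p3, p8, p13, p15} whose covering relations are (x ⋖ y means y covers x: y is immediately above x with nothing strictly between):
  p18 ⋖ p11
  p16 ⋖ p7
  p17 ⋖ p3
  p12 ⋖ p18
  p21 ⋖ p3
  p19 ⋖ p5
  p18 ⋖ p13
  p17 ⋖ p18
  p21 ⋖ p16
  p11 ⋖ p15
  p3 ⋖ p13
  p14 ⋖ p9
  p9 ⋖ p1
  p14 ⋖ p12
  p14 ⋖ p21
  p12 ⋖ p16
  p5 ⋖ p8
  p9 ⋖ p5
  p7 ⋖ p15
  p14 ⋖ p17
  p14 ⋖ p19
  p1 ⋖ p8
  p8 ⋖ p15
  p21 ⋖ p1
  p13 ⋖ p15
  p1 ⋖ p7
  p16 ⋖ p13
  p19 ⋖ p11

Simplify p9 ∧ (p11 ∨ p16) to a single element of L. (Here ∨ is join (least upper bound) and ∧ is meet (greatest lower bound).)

p11 ∨ p16 = p15
p9 ∧ p15 = p9

p9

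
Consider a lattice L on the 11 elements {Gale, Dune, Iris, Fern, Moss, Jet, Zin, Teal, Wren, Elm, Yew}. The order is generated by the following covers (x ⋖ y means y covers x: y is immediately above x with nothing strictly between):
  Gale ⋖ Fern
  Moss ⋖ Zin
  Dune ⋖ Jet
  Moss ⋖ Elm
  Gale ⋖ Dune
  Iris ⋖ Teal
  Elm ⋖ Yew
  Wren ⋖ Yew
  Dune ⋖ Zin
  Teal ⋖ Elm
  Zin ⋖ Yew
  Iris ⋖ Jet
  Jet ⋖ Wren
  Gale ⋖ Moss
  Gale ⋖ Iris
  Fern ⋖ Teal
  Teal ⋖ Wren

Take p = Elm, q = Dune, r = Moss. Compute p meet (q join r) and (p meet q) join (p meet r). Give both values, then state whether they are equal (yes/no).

q join r = Zin, so p meet (q join r) = Elm meet Zin = Moss.
p meet q = Gale and p meet r = Moss, so (p meet q) join (p meet r) = Gale join Moss = Moss.
Equal: yes.

Moss; Moss; yes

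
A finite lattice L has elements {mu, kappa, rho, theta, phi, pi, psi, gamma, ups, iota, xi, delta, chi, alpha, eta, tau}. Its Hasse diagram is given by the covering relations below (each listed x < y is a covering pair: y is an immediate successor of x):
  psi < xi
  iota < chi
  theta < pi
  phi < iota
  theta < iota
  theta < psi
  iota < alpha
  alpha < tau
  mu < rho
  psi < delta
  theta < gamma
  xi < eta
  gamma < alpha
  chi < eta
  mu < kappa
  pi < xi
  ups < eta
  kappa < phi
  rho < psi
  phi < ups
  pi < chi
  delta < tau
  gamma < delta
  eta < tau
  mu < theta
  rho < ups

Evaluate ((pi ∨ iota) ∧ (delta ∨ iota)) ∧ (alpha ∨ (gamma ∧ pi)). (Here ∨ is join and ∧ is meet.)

pi ∨ iota = chi
delta ∨ iota = tau
chi ∧ tau = chi
gamma ∧ pi = theta
alpha ∨ theta = alpha
chi ∧ alpha = iota

iota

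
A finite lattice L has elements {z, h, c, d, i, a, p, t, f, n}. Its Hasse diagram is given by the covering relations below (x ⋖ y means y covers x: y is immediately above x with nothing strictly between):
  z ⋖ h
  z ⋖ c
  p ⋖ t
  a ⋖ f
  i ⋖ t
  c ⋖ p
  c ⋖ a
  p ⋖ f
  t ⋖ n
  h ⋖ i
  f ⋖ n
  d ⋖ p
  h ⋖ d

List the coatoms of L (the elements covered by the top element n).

The coatoms are exactly the elements covered by n: f, t.

f, t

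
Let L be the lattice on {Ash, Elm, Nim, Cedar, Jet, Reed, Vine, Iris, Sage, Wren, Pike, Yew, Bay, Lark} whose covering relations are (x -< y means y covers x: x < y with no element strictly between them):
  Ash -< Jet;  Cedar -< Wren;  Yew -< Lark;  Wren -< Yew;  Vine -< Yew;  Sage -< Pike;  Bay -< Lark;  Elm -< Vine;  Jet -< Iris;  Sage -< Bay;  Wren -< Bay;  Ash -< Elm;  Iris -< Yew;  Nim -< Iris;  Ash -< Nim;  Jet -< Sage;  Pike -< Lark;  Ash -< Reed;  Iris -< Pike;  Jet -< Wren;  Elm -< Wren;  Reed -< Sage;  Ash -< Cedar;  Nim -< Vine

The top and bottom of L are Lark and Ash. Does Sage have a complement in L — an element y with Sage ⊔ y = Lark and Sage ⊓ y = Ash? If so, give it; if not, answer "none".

Vine

Need y with Sage ∨ y = Lark and Sage ∧ y = Ash.
Checking each element gives: Vine.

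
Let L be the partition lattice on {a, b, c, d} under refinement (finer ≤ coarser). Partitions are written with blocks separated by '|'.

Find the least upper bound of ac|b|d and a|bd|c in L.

ac|bd

Common upper bounds of {ac|b|d, a|bd|c}: abcd, ac|bd.
The least among these is ac|bd.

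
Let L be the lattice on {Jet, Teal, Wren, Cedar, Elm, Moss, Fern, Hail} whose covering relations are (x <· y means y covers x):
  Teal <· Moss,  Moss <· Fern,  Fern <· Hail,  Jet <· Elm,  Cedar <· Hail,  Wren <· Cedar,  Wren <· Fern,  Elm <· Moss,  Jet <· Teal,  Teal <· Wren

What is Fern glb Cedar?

Common lower bounds of {Fern, Cedar}: Jet, Teal, Wren.
The greatest among these is Wren.

Wren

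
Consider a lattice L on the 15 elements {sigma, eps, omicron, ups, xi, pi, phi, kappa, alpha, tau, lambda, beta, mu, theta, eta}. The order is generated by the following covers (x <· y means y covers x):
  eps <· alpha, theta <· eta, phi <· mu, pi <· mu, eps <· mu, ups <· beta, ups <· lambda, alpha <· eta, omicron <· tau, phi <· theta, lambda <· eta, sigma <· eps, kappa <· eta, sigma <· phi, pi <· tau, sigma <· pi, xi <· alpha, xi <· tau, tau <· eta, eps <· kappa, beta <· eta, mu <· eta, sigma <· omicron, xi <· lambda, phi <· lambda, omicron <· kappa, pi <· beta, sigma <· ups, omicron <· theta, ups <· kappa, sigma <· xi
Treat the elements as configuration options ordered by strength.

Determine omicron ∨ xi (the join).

tau

Common upper bounds of {omicron, xi}: eta, tau.
The least among these is tau.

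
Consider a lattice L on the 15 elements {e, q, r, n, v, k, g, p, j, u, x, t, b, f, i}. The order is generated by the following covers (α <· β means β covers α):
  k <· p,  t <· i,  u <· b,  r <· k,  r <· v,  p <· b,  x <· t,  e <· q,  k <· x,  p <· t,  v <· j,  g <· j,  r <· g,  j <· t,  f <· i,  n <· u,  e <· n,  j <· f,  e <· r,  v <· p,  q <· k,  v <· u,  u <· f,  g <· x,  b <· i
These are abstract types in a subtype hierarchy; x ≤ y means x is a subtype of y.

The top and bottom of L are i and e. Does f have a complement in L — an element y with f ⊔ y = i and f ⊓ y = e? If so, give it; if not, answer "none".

q

Need y with f ∨ y = i and f ∧ y = e.
Checking each element gives: q.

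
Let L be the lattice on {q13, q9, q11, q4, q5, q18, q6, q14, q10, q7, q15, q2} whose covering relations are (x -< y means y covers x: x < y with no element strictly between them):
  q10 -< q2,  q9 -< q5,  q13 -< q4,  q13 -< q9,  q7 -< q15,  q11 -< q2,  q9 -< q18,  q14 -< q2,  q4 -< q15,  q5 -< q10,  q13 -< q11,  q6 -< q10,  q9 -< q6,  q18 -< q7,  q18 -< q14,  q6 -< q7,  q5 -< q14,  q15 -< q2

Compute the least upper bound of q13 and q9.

Common upper bounds of {q13, q9}: q10, q14, q15, q18, q2, q5, q6, q7, q9.
The least among these is q9.

q9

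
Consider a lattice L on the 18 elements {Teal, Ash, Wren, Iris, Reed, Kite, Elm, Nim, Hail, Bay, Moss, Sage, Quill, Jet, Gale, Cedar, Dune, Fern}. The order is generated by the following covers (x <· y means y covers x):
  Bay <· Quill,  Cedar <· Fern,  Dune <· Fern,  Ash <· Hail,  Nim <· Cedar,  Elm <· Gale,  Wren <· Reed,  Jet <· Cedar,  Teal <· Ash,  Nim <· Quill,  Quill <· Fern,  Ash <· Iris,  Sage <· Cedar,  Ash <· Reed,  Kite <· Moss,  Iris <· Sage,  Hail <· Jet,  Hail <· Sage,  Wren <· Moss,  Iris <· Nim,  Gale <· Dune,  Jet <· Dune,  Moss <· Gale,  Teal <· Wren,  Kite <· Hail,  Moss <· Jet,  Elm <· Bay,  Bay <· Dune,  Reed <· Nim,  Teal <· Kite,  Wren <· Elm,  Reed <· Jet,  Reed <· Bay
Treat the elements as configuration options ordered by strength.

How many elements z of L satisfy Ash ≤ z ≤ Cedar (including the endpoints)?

8

The interval [Ash, Cedar] = {Ash, Cedar, Hail, Iris, Jet, Nim, Reed, Sage}, which has 8 elements.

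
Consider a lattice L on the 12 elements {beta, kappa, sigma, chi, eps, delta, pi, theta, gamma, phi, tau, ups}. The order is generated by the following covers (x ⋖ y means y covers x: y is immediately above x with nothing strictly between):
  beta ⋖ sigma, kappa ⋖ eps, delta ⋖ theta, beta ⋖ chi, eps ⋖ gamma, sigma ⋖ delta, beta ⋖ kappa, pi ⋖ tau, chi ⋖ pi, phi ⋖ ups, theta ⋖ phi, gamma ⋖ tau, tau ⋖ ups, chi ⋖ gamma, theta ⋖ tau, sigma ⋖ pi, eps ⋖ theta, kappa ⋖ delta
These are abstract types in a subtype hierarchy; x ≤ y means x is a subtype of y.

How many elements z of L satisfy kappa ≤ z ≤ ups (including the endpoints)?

The interval [kappa, ups] = {delta, eps, gamma, kappa, phi, tau, theta, ups}, which has 8 elements.

8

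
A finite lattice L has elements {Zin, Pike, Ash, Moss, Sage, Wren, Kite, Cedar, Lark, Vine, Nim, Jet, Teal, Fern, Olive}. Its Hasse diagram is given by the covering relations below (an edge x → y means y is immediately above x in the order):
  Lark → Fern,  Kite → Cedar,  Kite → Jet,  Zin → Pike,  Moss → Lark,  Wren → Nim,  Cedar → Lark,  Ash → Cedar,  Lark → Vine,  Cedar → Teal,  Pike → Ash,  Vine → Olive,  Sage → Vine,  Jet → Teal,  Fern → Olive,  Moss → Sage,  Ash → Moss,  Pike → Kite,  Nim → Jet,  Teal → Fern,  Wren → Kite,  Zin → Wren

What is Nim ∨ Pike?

Jet

Common upper bounds of {Nim, Pike}: Fern, Jet, Olive, Teal.
The least among these is Jet.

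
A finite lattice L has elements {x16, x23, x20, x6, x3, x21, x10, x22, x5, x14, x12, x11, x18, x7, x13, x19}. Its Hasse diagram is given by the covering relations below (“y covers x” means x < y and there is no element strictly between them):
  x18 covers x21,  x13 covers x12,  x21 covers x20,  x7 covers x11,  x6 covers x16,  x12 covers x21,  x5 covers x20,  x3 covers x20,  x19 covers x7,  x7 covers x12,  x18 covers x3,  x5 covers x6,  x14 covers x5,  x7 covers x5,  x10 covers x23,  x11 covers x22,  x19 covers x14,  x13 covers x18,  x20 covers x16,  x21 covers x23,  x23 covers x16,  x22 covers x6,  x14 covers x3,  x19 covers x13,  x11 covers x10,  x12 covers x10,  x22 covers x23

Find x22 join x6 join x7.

Common upper bounds of {x22, x6, x7}: x19, x7.
The least among these is x7.

x7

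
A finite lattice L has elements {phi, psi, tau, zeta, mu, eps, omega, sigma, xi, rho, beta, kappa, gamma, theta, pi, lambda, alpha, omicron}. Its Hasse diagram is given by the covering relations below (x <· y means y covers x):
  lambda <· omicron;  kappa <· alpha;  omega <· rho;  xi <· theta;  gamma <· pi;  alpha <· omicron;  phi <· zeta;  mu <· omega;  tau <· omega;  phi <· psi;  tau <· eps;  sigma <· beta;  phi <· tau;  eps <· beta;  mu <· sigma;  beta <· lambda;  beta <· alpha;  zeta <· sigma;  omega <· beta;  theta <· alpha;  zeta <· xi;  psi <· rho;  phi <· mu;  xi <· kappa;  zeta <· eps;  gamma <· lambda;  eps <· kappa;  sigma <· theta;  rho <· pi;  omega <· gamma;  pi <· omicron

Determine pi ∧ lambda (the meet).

Common lower bounds of {pi, lambda}: gamma, mu, omega, phi, tau.
The greatest among these is gamma.

gamma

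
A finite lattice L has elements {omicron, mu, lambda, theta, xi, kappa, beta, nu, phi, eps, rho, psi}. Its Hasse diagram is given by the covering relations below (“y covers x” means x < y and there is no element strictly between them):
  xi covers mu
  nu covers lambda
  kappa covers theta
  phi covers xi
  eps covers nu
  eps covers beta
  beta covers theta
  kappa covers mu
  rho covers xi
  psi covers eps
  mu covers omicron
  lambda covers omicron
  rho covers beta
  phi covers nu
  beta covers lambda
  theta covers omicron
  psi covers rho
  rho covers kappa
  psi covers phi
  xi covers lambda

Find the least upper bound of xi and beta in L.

rho

Common upper bounds of {xi, beta}: psi, rho.
The least among these is rho.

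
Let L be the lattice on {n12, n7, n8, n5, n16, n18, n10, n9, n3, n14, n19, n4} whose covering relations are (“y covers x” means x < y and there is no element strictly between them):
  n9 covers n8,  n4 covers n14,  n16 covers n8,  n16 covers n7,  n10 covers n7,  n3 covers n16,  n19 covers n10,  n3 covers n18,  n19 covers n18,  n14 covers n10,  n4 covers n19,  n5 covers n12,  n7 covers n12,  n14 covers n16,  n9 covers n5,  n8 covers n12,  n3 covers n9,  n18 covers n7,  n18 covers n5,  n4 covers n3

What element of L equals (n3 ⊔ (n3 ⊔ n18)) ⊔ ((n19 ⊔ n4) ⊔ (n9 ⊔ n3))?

n3 ∨ n18 = n3
n3 ∨ n3 = n3
n19 ∨ n4 = n4
n9 ∨ n3 = n3
n4 ∨ n3 = n4
n3 ∨ n4 = n4

n4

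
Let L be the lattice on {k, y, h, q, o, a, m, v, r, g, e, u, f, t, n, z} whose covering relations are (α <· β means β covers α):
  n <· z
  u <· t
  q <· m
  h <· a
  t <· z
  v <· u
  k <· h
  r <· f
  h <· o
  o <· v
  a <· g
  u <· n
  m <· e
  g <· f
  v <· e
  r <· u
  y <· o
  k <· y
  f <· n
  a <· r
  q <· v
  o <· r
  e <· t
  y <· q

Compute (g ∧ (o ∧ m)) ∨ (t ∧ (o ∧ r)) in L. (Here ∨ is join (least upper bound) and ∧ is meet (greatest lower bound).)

o

o ∧ m = y
g ∧ y = k
o ∧ r = o
t ∧ o = o
k ∨ o = o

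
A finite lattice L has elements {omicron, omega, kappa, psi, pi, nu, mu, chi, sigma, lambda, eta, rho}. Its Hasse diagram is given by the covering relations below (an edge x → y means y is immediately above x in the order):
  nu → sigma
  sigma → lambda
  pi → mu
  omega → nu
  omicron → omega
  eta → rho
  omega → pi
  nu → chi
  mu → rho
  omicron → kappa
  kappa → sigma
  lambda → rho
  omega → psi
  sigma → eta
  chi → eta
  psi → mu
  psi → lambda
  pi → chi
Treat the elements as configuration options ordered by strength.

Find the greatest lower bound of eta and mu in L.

pi

Common lower bounds of {eta, mu}: omega, omicron, pi.
The greatest among these is pi.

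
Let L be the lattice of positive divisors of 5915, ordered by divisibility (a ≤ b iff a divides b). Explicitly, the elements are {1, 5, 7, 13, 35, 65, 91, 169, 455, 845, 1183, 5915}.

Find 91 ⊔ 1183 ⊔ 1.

1183

Common upper bounds of {91, 1183, 1}: 1183, 5915.
The least among these is 1183.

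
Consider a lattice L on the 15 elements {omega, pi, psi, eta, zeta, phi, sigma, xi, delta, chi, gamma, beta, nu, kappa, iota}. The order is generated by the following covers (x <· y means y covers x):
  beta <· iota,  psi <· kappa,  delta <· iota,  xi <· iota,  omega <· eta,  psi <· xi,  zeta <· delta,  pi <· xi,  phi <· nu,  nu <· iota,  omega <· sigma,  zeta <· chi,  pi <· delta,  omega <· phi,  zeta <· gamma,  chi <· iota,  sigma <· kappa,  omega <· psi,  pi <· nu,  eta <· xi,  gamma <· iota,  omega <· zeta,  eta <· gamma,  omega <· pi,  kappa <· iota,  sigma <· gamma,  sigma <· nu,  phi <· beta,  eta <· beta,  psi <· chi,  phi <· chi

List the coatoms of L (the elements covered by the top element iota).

beta, chi, delta, gamma, kappa, nu, xi

The coatoms are exactly the elements covered by iota: beta, chi, delta, gamma, kappa, nu, xi.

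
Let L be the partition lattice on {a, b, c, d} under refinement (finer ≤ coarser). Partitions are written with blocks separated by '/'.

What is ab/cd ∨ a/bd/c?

Common upper bounds of {ab/cd, a/bd/c}: abcd.
The least among these is abcd.

abcd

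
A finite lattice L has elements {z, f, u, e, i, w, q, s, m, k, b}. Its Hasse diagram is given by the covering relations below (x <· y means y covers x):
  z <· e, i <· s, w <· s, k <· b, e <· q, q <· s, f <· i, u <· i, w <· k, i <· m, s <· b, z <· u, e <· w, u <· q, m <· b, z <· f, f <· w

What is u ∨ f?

i

Common upper bounds of {u, f}: b, i, m, s.
The least among these is i.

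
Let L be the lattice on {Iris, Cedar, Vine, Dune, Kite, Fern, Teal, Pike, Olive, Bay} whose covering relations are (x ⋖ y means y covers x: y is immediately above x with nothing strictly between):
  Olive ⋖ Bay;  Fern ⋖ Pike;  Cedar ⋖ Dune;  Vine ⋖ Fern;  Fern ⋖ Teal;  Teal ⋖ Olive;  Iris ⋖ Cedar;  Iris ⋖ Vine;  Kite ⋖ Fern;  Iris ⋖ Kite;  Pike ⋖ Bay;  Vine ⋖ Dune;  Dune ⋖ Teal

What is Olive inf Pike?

Fern

Common lower bounds of {Olive, Pike}: Fern, Iris, Kite, Vine.
The greatest among these is Fern.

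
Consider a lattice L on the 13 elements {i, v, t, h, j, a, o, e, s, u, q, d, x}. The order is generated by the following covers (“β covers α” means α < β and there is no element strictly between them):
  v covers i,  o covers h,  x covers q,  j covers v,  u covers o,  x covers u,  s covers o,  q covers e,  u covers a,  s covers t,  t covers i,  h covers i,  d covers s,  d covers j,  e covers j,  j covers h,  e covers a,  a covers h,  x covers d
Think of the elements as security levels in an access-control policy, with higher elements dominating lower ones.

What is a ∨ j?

e

Common upper bounds of {a, j}: e, q, x.
The least among these is e.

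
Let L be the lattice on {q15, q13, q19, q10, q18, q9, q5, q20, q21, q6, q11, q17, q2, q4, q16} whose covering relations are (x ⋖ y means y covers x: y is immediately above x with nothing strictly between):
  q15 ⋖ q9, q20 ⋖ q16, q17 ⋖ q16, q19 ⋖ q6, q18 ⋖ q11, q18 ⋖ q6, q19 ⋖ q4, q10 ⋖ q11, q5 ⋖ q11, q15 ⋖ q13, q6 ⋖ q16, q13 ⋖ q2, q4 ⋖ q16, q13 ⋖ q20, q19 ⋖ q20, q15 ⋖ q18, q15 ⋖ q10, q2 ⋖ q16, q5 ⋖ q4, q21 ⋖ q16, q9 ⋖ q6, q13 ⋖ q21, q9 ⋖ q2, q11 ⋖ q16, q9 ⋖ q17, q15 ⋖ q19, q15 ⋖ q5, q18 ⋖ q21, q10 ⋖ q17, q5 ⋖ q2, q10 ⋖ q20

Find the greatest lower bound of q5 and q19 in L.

q15

Common lower bounds of {q5, q19}: q15.
The greatest among these is q15.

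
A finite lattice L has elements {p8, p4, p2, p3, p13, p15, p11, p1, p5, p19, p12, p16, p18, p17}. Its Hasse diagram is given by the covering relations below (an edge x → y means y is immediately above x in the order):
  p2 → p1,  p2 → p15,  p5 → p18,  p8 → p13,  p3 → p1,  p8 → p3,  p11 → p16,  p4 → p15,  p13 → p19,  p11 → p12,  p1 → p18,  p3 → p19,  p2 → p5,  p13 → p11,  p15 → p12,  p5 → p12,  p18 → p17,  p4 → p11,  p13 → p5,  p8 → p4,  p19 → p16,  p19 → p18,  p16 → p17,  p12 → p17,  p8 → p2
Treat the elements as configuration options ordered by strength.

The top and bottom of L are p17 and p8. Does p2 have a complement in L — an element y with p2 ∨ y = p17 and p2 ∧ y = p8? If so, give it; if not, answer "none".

p16

Need y with p2 ∨ y = p17 and p2 ∧ y = p8.
Checking each element gives: p16.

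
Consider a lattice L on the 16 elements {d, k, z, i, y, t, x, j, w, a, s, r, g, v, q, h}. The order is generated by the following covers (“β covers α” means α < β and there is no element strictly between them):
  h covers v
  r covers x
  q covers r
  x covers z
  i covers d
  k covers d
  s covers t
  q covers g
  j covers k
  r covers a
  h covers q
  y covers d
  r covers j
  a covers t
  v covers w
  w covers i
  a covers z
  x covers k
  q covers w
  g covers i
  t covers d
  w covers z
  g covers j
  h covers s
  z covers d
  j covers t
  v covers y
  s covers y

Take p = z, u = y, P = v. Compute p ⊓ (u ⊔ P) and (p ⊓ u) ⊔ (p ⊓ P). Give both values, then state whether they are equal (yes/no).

z; z; yes

u ⊔ P = v, so p ⊓ (u ⊔ P) = z ⊓ v = z.
p ⊓ u = d and p ⊓ P = z, so (p ⊓ u) ⊔ (p ⊓ P) = d ⊔ z = z.
Equal: yes.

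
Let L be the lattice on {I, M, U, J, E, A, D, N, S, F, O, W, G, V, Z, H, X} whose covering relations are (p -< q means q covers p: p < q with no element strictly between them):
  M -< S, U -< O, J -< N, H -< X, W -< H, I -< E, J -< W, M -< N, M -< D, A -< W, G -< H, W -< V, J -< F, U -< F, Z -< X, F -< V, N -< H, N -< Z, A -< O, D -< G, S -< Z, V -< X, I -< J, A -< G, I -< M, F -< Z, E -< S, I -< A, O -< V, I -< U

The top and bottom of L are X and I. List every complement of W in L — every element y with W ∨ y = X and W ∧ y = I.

E, S

Need y with W ∨ y = X and W ∧ y = I.
Checking each element gives: E, S.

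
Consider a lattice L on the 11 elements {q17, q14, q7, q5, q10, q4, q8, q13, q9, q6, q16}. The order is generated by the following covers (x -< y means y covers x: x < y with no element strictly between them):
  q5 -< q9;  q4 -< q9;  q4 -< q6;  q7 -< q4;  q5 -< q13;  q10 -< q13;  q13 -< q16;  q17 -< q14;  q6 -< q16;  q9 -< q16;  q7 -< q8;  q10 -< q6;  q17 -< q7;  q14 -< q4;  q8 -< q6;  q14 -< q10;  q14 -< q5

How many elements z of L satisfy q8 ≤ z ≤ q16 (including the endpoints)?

The interval [q8, q16] = {q16, q6, q8}, which has 3 elements.

3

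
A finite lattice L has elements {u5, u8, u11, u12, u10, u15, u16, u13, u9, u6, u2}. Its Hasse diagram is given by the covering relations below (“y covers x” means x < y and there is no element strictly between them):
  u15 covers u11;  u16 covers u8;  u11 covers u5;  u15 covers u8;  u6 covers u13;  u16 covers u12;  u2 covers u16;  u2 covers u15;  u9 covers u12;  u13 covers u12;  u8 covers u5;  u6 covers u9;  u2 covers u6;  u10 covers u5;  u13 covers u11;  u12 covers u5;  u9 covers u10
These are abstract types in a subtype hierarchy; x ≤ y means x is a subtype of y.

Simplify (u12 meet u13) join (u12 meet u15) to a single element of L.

u12 ∧ u13 = u12
u12 ∧ u15 = u5
u12 ∨ u5 = u12

u12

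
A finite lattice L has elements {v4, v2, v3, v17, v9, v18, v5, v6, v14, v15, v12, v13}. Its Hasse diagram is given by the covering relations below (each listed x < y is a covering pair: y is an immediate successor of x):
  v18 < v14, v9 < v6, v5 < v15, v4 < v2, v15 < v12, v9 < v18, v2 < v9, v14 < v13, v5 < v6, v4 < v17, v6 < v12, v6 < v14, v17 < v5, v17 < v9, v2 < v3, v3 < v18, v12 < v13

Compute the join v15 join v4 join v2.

v12

Common upper bounds of {v15, v4, v2}: v12, v13.
The least among these is v12.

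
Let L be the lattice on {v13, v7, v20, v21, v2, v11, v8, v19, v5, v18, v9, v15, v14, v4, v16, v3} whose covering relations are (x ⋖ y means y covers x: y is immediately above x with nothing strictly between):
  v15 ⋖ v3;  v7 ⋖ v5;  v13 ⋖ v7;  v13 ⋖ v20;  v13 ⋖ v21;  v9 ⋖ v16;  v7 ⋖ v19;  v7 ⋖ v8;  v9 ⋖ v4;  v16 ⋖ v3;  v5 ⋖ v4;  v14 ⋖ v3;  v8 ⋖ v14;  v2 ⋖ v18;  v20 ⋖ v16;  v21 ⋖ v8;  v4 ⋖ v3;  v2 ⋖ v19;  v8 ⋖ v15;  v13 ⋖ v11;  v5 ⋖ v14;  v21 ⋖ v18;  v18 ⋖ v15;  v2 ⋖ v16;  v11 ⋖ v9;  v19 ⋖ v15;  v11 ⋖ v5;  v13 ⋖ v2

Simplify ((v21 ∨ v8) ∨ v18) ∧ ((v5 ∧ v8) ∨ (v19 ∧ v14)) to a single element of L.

v7

v21 ∨ v8 = v8
v8 ∨ v18 = v15
v5 ∧ v8 = v7
v19 ∧ v14 = v7
v7 ∨ v7 = v7
v15 ∧ v7 = v7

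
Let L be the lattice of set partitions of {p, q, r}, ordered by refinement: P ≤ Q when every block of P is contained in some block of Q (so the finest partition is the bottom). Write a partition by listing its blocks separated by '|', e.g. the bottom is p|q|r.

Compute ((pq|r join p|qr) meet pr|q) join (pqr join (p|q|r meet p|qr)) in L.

pqr

pq|r ∨ p|qr = pqr
pqr ∧ pr|q = pr|q
p|q|r ∧ p|qr = p|q|r
pqr ∨ p|q|r = pqr
pr|q ∨ pqr = pqr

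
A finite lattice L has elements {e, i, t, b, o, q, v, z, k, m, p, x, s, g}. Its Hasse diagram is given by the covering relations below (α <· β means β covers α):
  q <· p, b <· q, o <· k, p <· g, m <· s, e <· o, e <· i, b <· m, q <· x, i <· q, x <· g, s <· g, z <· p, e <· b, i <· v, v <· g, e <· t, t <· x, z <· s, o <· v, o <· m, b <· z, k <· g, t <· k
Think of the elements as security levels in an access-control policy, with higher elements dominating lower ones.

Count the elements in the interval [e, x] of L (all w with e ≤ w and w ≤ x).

6

The interval [e, x] = {b, e, i, q, t, x}, which has 6 elements.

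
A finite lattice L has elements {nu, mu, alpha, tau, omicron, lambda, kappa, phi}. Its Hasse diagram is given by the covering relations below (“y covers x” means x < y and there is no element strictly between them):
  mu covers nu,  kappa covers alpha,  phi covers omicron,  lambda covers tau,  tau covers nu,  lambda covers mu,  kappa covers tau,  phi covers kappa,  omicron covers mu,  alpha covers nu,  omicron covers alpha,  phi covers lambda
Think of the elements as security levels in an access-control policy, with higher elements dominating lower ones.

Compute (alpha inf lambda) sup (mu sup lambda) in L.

alpha ∧ lambda = nu
mu ∨ lambda = lambda
nu ∨ lambda = lambda

lambda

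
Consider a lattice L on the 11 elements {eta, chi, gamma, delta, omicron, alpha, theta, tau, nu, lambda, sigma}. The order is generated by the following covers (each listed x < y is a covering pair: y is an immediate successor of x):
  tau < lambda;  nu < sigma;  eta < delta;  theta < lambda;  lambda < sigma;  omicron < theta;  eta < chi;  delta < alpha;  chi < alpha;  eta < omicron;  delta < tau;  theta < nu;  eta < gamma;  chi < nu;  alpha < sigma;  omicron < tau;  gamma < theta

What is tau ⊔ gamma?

Common upper bounds of {tau, gamma}: lambda, sigma.
The least among these is lambda.

lambda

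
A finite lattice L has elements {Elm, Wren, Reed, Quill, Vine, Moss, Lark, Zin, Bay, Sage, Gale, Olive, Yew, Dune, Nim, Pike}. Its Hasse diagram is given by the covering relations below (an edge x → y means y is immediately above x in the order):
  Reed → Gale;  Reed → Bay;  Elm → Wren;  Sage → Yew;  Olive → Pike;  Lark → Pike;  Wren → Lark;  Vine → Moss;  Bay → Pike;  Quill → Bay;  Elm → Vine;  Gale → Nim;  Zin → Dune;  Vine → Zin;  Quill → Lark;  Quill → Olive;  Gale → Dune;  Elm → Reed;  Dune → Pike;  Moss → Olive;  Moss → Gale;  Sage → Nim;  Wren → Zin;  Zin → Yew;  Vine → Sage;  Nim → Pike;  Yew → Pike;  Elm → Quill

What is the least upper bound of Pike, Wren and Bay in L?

Common upper bounds of {Pike, Wren, Bay}: Pike.
The least among these is Pike.

Pike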